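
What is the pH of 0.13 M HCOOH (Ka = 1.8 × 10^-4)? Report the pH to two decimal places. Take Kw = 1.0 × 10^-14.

HCOOH ⇌ HCOO- + H+
Ka = [H+]²/(0.13 − [H+]) = 1.8 × 10^-4
Assume [H+] ≪ 0.13: [H+] ≈ √(1.8 × 10^-4 × 0.13) = 4.84 × 10^-3 M
Check: 3.7% ionized — well under 5%, approximation valid.
pH = −log(4.84 × 10^-3) = 2.32

pH = 2.32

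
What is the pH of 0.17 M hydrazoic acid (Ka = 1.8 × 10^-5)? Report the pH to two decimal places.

pH = 2.76

HN3 ⇌ N3- + H+
Let x = [H+] at equilibrium. Ka = x²/(0.17 − x).
Since Ka ≪ C₀, x ≈ √(Ka·C₀) = 1.75 × 10^-3 M.
Check: 1% ionized — well under 5%, approximation valid.
pH = −log(1.75 × 10^-3) = 2.76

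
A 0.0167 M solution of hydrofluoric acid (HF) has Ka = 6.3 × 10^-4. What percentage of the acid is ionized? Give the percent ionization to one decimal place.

HF ⇌ F- + H+; let x = [H+] at equilibrium.
Solve x² + 0.00063x − 1.05e-05 = 0 → x = 2.94 × 10^-3 M
Fraction ionized = 2.94 × 10^-3 / 0.0167 = 0.1760 → 17.6%

17.6%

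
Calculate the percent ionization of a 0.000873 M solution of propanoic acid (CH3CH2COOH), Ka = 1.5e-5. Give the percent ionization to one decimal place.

CH3CH2COOH ⇌ CH3CH2COO- + H+; let x = [H+] at equilibrium.
Solve x² + 1.5e-05x − 1.31e-08 = 0 → x = 1.07 × 10^-4 M
% ionization = x/C₀ × 100% = 1.07 × 10^-4/0.000873 × 100% = 12.3%

12.3%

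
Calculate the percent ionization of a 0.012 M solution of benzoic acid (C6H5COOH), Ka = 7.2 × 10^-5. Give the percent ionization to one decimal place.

7.5%

C6H5COOH ⇌ C6H5COO- + H+; let x = [H+] at equilibrium.
Solve x² + 7.2e-05x − 8.64e-07 = 0 → x = 8.94 × 10^-4 M
Fraction ionized = 8.94 × 10^-4 / 0.012 = 0.0745 → 7.5%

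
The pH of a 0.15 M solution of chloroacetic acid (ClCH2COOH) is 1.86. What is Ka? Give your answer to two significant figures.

[H+] = 10^(-1.86) = 1.38 × 10^-2 M
At equilibrium [HA] = 0.15 − 1.38 × 10^-2 = 1.36 × 10^-1 M
Ka = [H+][A-]/[HA] = (1.38 × 10^-2)² / 1.36 × 10^-1 = 1.4 × 10^-3

Ka = 1.4 × 10^-3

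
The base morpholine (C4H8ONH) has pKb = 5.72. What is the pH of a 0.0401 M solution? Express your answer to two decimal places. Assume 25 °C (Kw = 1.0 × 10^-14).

C4H8ONH + H2O ⇌ C4H8ONH2+ + OH-
Kb = 10^(−5.72) = 1.91 × 10^-6
Let x = [OH-] at equilibrium. Kb = x²/(0.0401 − x).
Since Kb ≪ C₀, x ≈ √(Kb·C₀) = 2.77 × 10^-4 M.
Check: 0.69% ionized — well under 5%, approximation valid.
pOH = −log(2.77 × 10^-4) = 3.56; pH = 14.00 − 3.56 = 10.44

pH = 10.44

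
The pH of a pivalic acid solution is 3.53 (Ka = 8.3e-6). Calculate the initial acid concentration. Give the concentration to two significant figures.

C₀ = 1.1 × 10^-2 M

[H+] = 10^(-3.53) = 2.95 × 10^-4 M = x
Ka = x²/(C₀ − x) ⇒ C₀ = x + x²/Ka
C₀ = 2.95 × 10^-4 + (2.95 × 10^-4)²/(8.3 × 10^-6) = 1.08 × 10^-2 M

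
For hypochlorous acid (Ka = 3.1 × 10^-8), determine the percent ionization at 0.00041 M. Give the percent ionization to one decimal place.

0.9%

HOCl ⇌ OCl- + H+; let x = [H+] at equilibrium.
x ≈ √(Ka·C₀) = √(3.1 × 10^-8 × 0.00041) = 3.57 × 10^-6 M
% ionization = x/C₀ × 100% = 3.57 × 10^-6/0.00041 × 100% = 0.9%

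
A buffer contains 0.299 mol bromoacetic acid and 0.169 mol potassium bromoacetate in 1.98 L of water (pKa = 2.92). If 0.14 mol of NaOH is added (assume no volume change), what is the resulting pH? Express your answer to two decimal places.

After neutralization: n(BrCH2COOH) = 0.159 mol, n(BrCH2COO-) = 0.309 mol.
pH = pKa + log([A⁻]/[HA]) = 2.92 + log(0.309/0.159) = 2.92 +0.289

pH = 3.21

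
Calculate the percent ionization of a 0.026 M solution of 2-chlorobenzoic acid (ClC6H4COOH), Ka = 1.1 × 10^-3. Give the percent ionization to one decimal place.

ClC6H4COOH ⇌ ClC6H4COO- + H+; let x = [H+] at equilibrium.
Ka = x²/(C₀ − x); solving the quadratic gives x = 4.83 × 10^-3 M.
% ionization = x/C₀ × 100% = 4.83 × 10^-3/0.026 × 100% = 18.6%

18.6%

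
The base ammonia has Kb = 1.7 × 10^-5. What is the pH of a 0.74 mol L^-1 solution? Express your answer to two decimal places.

pH = 11.55

NH3 + H2O ⇌ NH4+ + OH-
From the ICE table, Kb = [OH-]²/(0.74 − [OH-]) = 1.7 × 10^-5.
Assume [OH-] ≪ 0.74: [OH-] ≈ √(1.7 × 10^-5 × 0.74) = 3.55 × 10^-3 M
([OH-]/C₀ = 0.48% < 5%, so the approximation holds.)
pOH = −log(3.55 × 10^-3) = 2.45; pH = 14.00 − 2.45 = 11.55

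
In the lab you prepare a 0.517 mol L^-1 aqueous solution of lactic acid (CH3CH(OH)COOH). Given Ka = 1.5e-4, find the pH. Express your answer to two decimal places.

pH = 2.06

CH3CH(OH)COOH ⇌ CH3CH(OH)COO- + H+
Ka = [H+]²/(0.517 − [H+]) = 1.5 × 10^-4
Neglecting [H+] in the denominator: [H+] = √(1.5 × 10^-4 × 0.517) = 8.81 × 10^-3 M
pH = −log[H+] = −log(8.81 × 10^-3) = 2.06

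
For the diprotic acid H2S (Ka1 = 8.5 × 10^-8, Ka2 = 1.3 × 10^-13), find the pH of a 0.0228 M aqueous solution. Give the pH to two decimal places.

pH = 4.36

Since Ka1 ≫ Ka2, the first ionization dominates [H+].
Ka1 = x²/(0.0228 − x) = 8.5 × 10^-8
x ≈ √(8.5 × 10^-8 × 0.0228) = 4.40 × 10^-5 M
pH = −log(4.40 × 10^-5) = 4.36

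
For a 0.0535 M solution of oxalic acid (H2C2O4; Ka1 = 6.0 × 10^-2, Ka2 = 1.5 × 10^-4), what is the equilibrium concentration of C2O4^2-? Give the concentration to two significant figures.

1.5 × 10^-4 M

First ionization gives [H+] ≈ [HC2O4-] = 3.41 × 10^-2 M.
Second step: Ka2 = [H+][C2O4^2-]/[HC2O4-] ≈ [C2O4^2-] (since [H+] ≈ [HC2O4-]).
So [C2O4^2-] ≈ Ka2.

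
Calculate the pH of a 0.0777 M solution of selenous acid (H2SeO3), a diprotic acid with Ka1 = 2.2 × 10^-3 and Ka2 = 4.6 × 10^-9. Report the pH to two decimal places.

pH = 1.92

Since Ka1 ≫ Ka2, the first ionization dominates [H+].
Ka1 = x²/(0.0777 − x) = 2.2 × 10^-3
Solving the quadratic: x = (−Ka1 + √(Ka1² + 4·Ka1·C₀))/2 = 1.20 × 10^-2 M
pH = −log(1.20 × 10^-2) = 1.92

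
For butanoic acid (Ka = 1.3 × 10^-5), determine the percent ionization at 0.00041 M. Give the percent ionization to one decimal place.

CH3(CH2)2COOH ⇌ CH3(CH2)2COO- + H+; let x = [H+] at equilibrium.
Solve x² + 1.3e-05x − 5.33e-09 = 0 → x = 6.68 × 10^-5 M
% ionization = x/C₀ × 100% = 6.68 × 10^-5/0.00041 × 100% = 16.3%

16.3%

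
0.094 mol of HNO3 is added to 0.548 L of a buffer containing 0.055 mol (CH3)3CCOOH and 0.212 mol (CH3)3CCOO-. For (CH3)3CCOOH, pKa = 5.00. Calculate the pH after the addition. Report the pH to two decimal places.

Added H+ converts (CH3)3CCOO- to (CH3)3CCOOH: (CH3)3CCOOH → 0.149 mol, (CH3)3CCOO- → 0.118 mol.
Henderson–Hasselbalch with mole ratio 0.118/0.149: pH = 5.00 + (-0.101)

pH = 4.90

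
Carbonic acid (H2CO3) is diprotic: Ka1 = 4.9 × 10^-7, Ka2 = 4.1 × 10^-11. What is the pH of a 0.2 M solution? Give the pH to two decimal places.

Ka1 ≫ Ka2, so treat the first dissociation as the only significant source of H+.
Ka1 = x²/(0.2 − x) = 4.9 × 10^-7
x ≈ √(4.9 × 10^-7 × 0.2) = 3.13 × 10^-4 M
pH = −log(3.13 × 10^-4) = 3.50

pH = 3.50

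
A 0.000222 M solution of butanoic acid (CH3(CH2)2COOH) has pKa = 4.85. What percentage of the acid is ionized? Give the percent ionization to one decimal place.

22.2%

CH3(CH2)2COOH ⇌ CH3(CH2)2COO- + H+; let x = [H+] at equilibrium.
Ka = 10^(−4.85) = 1.41 × 10^-5
Solve x² + 1.41e-05x − 3.13e-09 = 0 → x = 4.93 × 10^-5 M
% ionization = x/C₀ × 100% = 4.93 × 10^-5/0.000222 × 100% = 22.2%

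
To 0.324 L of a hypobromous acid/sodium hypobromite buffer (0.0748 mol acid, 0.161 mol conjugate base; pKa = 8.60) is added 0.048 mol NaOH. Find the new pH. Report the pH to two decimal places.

pH = 9.49

After neutralization: n(HOBr) = 0.0268 mol, n(OBr-) = 0.209 mol.
Henderson–Hasselbalch with mole ratio 0.209/0.0268: pH = 8.60 + (+0.892)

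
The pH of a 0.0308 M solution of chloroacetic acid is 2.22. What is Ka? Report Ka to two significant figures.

Ka = 1.5 × 10^-3

[H+] = 10^(-2.22) = 6.03 × 10^-3 M
At equilibrium [HA] = 0.0308 − 6.03 × 10^-3 = 2.48 × 10^-2 M
Ka = [H+][A-]/[HA] = (6.03 × 10^-3)² / 2.48 × 10^-2 = 1.5 × 10^-3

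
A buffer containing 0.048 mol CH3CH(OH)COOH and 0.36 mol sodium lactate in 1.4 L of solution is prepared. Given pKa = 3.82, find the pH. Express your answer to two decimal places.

Using pH = pKa + log([base]/[acid]) with [base]/[acid] = 0.36/0.048:
pH = 3.82 + (+0.875) = 4.70

pH = 4.70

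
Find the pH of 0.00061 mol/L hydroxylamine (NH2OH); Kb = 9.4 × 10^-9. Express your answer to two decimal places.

NH2OH + H2O ⇌ NH3OH+ + OH-
Kb = [OH-]²/(0.00061 − [OH-]) = 9.4 × 10^-9
Assume [OH-] ≪ 0.00061: [OH-] ≈ √(9.4 × 10^-9 × 0.00061) = 2.39 × 10^-6 M
([OH-]/C₀ = 0.39% < 5%, so the approximation holds.)
pOH = 5.62, so pH = 14.00 − pOH = 8.38

pH = 8.38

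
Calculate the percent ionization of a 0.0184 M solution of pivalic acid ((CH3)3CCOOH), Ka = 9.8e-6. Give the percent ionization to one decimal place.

(CH3)3CCOOH ⇌ (CH3)3CCOO- + H+; let x = [H+] at equilibrium.
x ≈ √(Ka·C₀) = √(9.8 × 10^-6 × 0.0184) = 4.25 × 10^-4 M
% ionization = x/C₀ × 100% = 4.25 × 10^-4/0.0184 × 100% = 2.3%

2.3%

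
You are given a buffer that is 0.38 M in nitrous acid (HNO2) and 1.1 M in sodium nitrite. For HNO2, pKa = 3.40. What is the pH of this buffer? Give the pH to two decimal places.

pH = 3.86

Henderson–Hasselbalch: pH = pKa + log([NO2-]/[HNO2]) = 3.40 + log(1.1/0.38)
pH = 3.40 + (+0.462) = 3.86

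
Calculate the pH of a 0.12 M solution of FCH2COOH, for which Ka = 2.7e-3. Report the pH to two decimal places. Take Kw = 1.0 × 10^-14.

FCH2COOH ⇌ FCH2COO- + H+
Ka = [H+]²/(0.12 − [H+]) = 2.7 × 10^-3
[H+] is not negligible relative to C₀; solve [H+]² + 0.0027·[H+] − 0.000324 = 0.
[H+] = [−0.0027 + √(0.0027² + 0.0013)]/2 = 1.67 × 10^-2 M
pH = −log(1.67 × 10^-2) = 1.78

pH = 1.78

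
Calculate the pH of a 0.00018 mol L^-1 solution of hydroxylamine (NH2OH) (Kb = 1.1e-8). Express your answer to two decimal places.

NH2OH + H2O ⇌ NH3OH+ + OH-
From the ICE table, Kb = x²/(0.00018 − x) = 1.1 × 10^-8.
Assume x ≪ 0.00018: x ≈ √(1.1 × 10^-8 × 0.00018) = 1.41 × 10^-6 M
pOH = −log(1.41 × 10^-6) = 5.85; pH = 14.00 − 5.85 = 8.15

pH = 8.15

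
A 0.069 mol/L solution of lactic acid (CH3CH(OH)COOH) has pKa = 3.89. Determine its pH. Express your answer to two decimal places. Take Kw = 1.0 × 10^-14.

CH3CH(OH)COOH ⇌ CH3CH(OH)COO- + H+
Ka = 10^(−3.89) = 1.29 × 10^-4
From the ICE table, Ka = [H+]²/(0.069 − [H+]) = 1.29 × 10^-4.
Since Ka ≪ C₀, [H+] ≈ √(Ka·C₀) = 2.98 × 10^-3 M.
Check: 4.3% ionized — well under 5%, approximation valid.
pH = −log[H+] = −log(2.98 × 10^-3) = 2.53

pH = 2.53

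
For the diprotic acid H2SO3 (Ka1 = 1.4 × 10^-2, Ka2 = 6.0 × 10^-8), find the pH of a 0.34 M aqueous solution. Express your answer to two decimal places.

pH = 1.21

Ka1 ≫ Ka2, so treat the first dissociation as the only significant source of H+.
Ka1 = x²/(0.34 − x) = 1.4 × 10^-2
Solving the quadratic: x = (−Ka1 + √(Ka1² + 4·Ka1·C₀))/2 = 6.23 × 10^-2 M
pH = −log(6.23 × 10^-2) = 1.21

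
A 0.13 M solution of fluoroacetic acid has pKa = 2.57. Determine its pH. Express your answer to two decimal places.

FCH2COOH ⇌ FCH2COO- + H+
Ka = 10^(−2.57) = 2.69 × 10^-3
From the ICE table, Ka = [H+]²/(0.13 − [H+]) = 2.69 × 10^-3.
[H+] is not negligible relative to C₀; solve [H+]² + 0.00269·[H+] − 0.00035 = 0.
[H+] = (−Ka + √(Ka² + 4·Ka·C₀))/2 = 1.74 × 10^-2 M
pH = −log[H+] = −log(1.74 × 10^-2) = 1.76

pH = 1.76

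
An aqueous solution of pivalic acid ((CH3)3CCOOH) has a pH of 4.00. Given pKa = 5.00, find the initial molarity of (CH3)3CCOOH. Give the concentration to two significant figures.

[H+] = 10^(-4.00) = 1.00 × 10^-4 M = x
Ka = 10^(−5.00) = 1.00 × 10^-5
Ka = x²/(C₀ − x) ⇒ C₀ = x + x²/Ka
C₀ = 1.00 × 10^-4 + (1.00 × 10^-4)²/(1.00 × 10^-5) = 1.10 × 10^-3 M

C₀ = 1.1 × 10^-3 M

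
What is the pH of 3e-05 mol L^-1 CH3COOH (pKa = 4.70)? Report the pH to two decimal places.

pH = 4.78

CH3COOH ⇌ CH3COO- + H+
Ka = 10^(−4.70) = 2.00 × 10^-5
Ka = x²/(3e-05 − x) = 2.00 × 10^-5
x is not negligible relative to C₀; solve x² + 2e-05·x − 6e-10 = 0.
x = [−2e-05 + √(2e-05² + 2.4e-09)]/2 = 1.65 × 10^-5 M
pH = −log(1.65 × 10^-5) = 4.78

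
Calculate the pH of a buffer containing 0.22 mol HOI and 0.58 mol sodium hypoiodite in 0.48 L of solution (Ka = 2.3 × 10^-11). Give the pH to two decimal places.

pKa = −log(2.3 × 10^-11) = 10.638
pH = pKa + log([A⁻]/[HA]) = 10.638 + log(0.58/0.22)
pH = 10.638 + (+0.421) = 11.06

pH = 11.06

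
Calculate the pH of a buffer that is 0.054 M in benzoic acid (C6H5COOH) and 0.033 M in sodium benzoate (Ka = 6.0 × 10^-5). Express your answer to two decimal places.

pKa = −log(6.0 × 10^-5) = 4.222
Using pH = pKa + log([base]/[acid]) with [base]/[acid] = 0.033/0.054:
pH = 4.222 + (-0.214) = 4.01

pH = 4.01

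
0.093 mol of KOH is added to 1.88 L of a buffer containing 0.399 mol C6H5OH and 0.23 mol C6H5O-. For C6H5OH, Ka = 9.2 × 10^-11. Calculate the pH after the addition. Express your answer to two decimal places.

After neutralization: n(C6H5OH) = 0.306 mol, n(C6H5O-) = 0.323 mol.
pKa = −log(9.2 × 10^-11) = 10.036
pH = pKa + log([A⁻]/[HA]) = 10.036 + log(0.323/0.306) = 10.036 +0.023

pH = 10.06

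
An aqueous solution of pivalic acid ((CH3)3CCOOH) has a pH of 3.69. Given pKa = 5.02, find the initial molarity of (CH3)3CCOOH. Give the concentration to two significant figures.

C₀ = 4.6 × 10^-3 M

[H+] = 10^(-3.69) = 2.04 × 10^-4 M = x
Ka = 10^(−5.02) = 9.55 × 10^-6
Ka = x²/(C₀ − x) ⇒ C₀ = x + x²/Ka
C₀ = 2.04 × 10^-4 + (2.04 × 10^-4)²/(9.55 × 10^-6) = 4.56 × 10^-3 M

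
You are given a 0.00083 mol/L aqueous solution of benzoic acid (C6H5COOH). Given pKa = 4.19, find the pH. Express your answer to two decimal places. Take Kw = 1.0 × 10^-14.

C6H5COOH ⇌ C6H5COO- + H+
Ka = 10^(−4.19) = 6.46 × 10^-5
From the ICE table, Ka = [H+]²/(0.00083 − [H+]) = 6.46 × 10^-5.
Here C₀/Ka ≈ 12.8, so the small-[H+] approximation fails. Use the quadratic:
[H+] = (−Ka + √(Ka² + 4·Ka·C₀))/2 = 2.01 × 10^-4 M
pH = −log[H+] = −log(2.01 × 10^-4) = 3.70

pH = 3.70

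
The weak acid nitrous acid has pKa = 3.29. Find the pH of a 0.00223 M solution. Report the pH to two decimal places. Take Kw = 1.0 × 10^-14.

pH = 3.07

HNO2 ⇌ NO2- + H+
Ka = 10^(−3.29) = 5.13 × 10^-4
Ka = x²/(0.00223 − x) = 5.13 × 10^-4
x is not negligible relative to C₀; solve x² + 0.000513·x − 1.14e-06 = 0.
x = [−0.000513 + √(0.000513² + 4.58e-06)]/2 = 8.43 × 10^-4 M
pH = −log(8.43 × 10^-4) = 3.07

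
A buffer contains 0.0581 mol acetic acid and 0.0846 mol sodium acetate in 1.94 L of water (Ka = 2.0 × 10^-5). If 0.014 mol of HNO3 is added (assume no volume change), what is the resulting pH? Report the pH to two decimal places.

Added H+ converts CH3COO- to CH3COOH: CH3COOH → 0.0721 mol, CH3COO- → 0.0706 mol.
pKa = −log(2.0 × 10^-5) = 4.699
Henderson–Hasselbalch with mole ratio 0.0706/0.0721: pH = 4.699 + (-0.009)

pH = 4.69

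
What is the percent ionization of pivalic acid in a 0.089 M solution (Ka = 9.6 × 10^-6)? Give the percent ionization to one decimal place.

1.0%

(CH3)3CCOOH ⇌ (CH3)3CCOO- + H+; let x = [H+] at equilibrium.
x ≈ √(Ka·C₀) = √(9.6 × 10^-6 × 0.089) = 9.24 × 10^-4 M
Fraction ionized = 9.24 × 10^-4 / 0.089 = 0.0104 → 1.0%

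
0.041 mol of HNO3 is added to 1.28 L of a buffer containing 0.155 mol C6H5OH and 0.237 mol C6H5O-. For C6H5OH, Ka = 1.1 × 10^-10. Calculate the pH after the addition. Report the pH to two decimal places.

pH = 9.96

After neutralization: n(C6H5OH) = 0.196 mol, n(C6H5O-) = 0.196 mol.
pKa = −log(1.1 × 10^-10) = 9.959
Henderson–Hasselbalch with mole ratio 0.196/0.196: pH = 9.959 + (+0.000)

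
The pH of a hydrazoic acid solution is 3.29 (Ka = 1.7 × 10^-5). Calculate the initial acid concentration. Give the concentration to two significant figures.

[H+] = 10^(-3.29) = 5.13 × 10^-4 M = x
Ka = x²/(C₀ − x) ⇒ C₀ = x + x²/Ka
C₀ = 5.13 × 10^-4 + (5.13 × 10^-4)²/(1.7 × 10^-5) = 1.60 × 10^-2 M

C₀ = 1.6 × 10^-2 M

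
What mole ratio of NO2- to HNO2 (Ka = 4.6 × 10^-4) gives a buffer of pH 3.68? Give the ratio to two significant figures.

ratio = 2.2

pKa = -log(4.6 × 10^-4) = 3.337
pH = pKa + log(r) ⇒ log(r) = 3.68 − 3.337 = +0.343
r = [NO2-]/[HNO2] = 10^(+0.343) = 2.2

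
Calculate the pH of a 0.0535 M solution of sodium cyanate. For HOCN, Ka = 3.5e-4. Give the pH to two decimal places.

OCN- is the conjugate base of the weak acid HOCN.
Kb = Kw/Ka = 1.0×10^-14 / 3.5 × 10^-4 = 2.86 × 10^-11
Let x = [OH-] at equilibrium. Kb = x²/(0.0535 − x).
Since Kb ≪ C₀, x ≈ √(Kb·C₀) = 1.24 × 10^-6 M.
(x/C₀ = 0.0023% < 5%, so the approximation holds.)
pOH = −log(1.24 × 10^-6) = 5.91; pH = 14.00 − 5.91 = 8.09

pH = 8.09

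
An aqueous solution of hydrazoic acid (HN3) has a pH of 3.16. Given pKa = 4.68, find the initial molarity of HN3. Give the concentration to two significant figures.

[H+] = 10^(-3.16) = 6.92 × 10^-4 M = x
Ka = 10^(−4.68) = 2.09 × 10^-5
Ka = x²/(C₀ − x) ⇒ C₀ = x + x²/Ka
C₀ = 6.92 × 10^-4 + (6.92 × 10^-4)²/(2.09 × 10^-5) = 2.36 × 10^-2 M

C₀ = 2.4 × 10^-2 M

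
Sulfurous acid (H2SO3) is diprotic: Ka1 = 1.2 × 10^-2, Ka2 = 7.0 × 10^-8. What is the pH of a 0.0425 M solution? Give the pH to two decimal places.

Ka1 ≫ Ka2, so treat the first dissociation as the only significant source of H+.
Ka1 = x²/(0.0425 − x) = 1.2 × 10^-2
Solving the quadratic: x = (−Ka1 + √(Ka1² + 4·Ka1·C₀))/2 = 1.74 × 10^-2 M
pH = −log(1.74 × 10^-2) = 1.76

pH = 1.76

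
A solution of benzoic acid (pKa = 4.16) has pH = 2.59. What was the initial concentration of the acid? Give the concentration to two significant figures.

C₀ = 9.8 × 10^-2 M

[H+] = 10^(-2.59) = 2.57 × 10^-3 M = x
Ka = 10^(−4.16) = 6.92 × 10^-5
Ka = x²/(C₀ − x) ⇒ C₀ = x + x²/Ka
C₀ = 2.57 × 10^-3 + (2.57 × 10^-3)²/(6.92 × 10^-5) = 9.80 × 10^-2 M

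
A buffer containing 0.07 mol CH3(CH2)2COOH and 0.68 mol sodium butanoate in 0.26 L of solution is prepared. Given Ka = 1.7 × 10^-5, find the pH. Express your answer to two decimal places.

pH = 5.76

pKa = −log(1.7 × 10^-5) = 4.770
pH = pKa + log([A⁻]/[HA]) = 4.770 + log(0.68/0.07)
pH = 4.770 + (+0.987) = 5.76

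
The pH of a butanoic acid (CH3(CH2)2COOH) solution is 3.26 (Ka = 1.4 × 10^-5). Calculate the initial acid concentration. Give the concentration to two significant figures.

C₀ = 2.2 × 10^-2 M

[H+] = 10^(-3.26) = 5.50 × 10^-4 M = x
Ka = x²/(C₀ − x) ⇒ C₀ = x + x²/Ka
C₀ = 5.50 × 10^-4 + (5.50 × 10^-4)²/(1.4 × 10^-5) = 2.22 × 10^-2 M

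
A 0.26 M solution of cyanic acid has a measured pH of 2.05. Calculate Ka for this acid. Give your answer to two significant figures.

Ka = 3.2 × 10^-4

[H+] = 10^(-2.05) = 8.91 × 10^-3 M
At equilibrium [HA] = 0.26 − 8.91 × 10^-3 = 2.51 × 10^-1 M
Ka = [H+][A-]/[HA] = (8.91 × 10^-3)² / 2.51 × 10^-1 = 3.2 × 10^-4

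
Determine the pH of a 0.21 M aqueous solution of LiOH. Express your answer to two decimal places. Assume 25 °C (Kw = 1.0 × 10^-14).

pH = 13.32

LiOH is a strong base; [OH-] = 0.21 M.
pOH = -log(0.21) = 0.68
pH = 14.00 - 0.68 = 13.32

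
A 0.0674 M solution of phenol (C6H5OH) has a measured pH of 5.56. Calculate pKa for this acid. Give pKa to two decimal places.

[H+] = 10^(-5.56) = 2.75 × 10^-6 M
At equilibrium [HA] = 0.0674 − 2.75 × 10^-6 = 6.74 × 10^-2 M
Ka = [H+][A-]/[HA] = (2.75 × 10^-6)² / 6.74 × 10^-2 = 1.12 × 10^-10
pKa = -log(1.12 × 10^-10) = 9.95

pKa = 9.95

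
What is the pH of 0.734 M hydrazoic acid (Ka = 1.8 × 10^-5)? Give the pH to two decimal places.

pH = 2.44

HN3 ⇌ N3- + H+
Ka = x²/(0.734 − x) = 1.8 × 10^-5
Assume x ≪ 0.734: x ≈ √(1.8 × 10^-5 × 0.734) = 3.63 × 10^-3 M
Check: 0.5% ionized — well under 5%, approximation valid.
pH = −log[H+] = −log(3.63 × 10^-3) = 2.44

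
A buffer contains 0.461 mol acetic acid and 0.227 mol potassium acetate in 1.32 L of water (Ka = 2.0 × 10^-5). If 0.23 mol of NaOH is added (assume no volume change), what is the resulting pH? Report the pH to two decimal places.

OH- converts CH3COOH to CH3COO-: CH3COOH → 0.231 mol, CH3COO- → 0.457 mol.
pKa = −log(2.0 × 10^-5) = 4.699
pH = pKa + log(n_CH3COO-/n_CH3COOH) = 4.699 + log(0.457/0.231) = 4.699 + (+0.296)

pH = 5.00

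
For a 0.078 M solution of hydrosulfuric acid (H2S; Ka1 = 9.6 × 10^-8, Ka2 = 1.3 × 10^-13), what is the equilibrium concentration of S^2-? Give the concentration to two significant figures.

First ionization gives [H+] ≈ [HS-] = 8.65 × 10^-5 M.
Second step: Ka2 = [H+][S^2-]/[HS-] ≈ [S^2-] (since [H+] ≈ [HS-]).
So [S^2-] ≈ Ka2.

1.3 × 10^-13 M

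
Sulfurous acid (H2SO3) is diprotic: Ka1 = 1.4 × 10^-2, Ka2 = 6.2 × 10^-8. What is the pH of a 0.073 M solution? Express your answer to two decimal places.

Ka1 ≫ Ka2, so treat the first dissociation as the only significant source of H+.
Ka1 = x²/(0.073 − x) = 1.4 × 10^-2
Solving the quadratic: x = (−Ka1 + √(Ka1² + 4·Ka1·C₀))/2 = 2.57 × 10^-2 M
pH = −log(2.57 × 10^-2) = 1.59

pH = 1.59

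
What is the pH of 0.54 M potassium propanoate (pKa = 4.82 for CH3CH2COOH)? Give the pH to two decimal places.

CH3CH2COO- is the conjugate base of the weak acid CH3CH2COOH.
Ka = 10^(−4.82) = 1.51 × 10^-5
Kb = Kw/Ka = 1.0×10^-14 / 1.51 × 10^-5 = 6.62 × 10^-10
From the ICE table, Kb = x²/(0.54 − x) = 6.62 × 10^-10.
Since Kb ≪ C₀, x ≈ √(Kb·C₀) = 1.89 × 10^-5 M.
(x/C₀ = 0.0035% < 5%, so the approximation holds.)
pOH = −log(1.89 × 10^-5) = 4.72; pH = 14.00 − 4.72 = 9.28

pH = 9.28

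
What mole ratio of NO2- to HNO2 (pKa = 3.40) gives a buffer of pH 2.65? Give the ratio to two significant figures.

ratio = 0.18

pH = pKa + log(r) ⇒ log(r) = 2.65 − 3.40 = -0.75
r = [NO2-]/[HNO2] = 10^(-0.75) = 0.178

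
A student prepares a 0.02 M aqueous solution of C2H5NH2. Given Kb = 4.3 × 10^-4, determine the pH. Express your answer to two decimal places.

pH = 11.44

C2H5NH2 + H2O ⇌ C2H5NH3+ + OH-
From the ICE table, Kb = [OH-]²/(0.02 − [OH-]) = 4.3 × 10^-4.
The 5% rule fails; solving [OH-]² + Kb·[OH-] − Kb·C₀ = 0 exactly:
[OH-] = (−Kb + √(Kb² + 4·Kb·C₀))/2 = 2.73 × 10^-3 M
pOH = −log(2.73 × 10^-3) = 2.56; pH = 14.00 − 2.56 = 11.44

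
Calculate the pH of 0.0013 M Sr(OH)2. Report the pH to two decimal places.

pH = 11.41

Sr(OH)2 is a strong base (each formula unit releases 2 OH-); [OH-] = 0.0026 M.
pOH = -log(0.0026) = 2.59
pH = 14.00 - 2.59 = 11.41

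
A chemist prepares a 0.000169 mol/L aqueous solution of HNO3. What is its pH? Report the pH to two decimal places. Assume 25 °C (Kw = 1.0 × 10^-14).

HNO3 is a strong acid and dissociates completely, so [H+] = 0.000169 M.
pH = -log(0.000169) = 3.77

pH = 3.77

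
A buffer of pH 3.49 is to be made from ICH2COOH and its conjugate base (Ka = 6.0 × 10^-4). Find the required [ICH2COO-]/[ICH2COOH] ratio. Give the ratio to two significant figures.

ratio = 1.9

pKa = -log(6.0 × 10^-4) = 3.222
pH = pKa + log(r) ⇒ log(r) = 3.49 − 3.222 = +0.268
r = [ICH2COO-]/[ICH2COOH] = 10^(+0.268) = 1.85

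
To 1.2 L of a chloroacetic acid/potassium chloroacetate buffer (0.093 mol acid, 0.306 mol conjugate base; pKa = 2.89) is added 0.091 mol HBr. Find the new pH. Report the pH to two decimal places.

After neutralization: n(ClCH2COOH) = 0.184 mol, n(ClCH2COO-) = 0.215 mol.
Henderson–Hasselbalch with mole ratio 0.215/0.184: pH = 2.89 + (+0.068)

pH = 2.96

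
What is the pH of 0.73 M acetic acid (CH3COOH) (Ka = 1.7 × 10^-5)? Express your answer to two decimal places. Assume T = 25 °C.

pH = 2.45

CH3COOH ⇌ CH3COO- + H+
Ka = [H+]²/(0.73 − [H+]) = 1.7 × 10^-5
Since Ka ≪ C₀, [H+] ≈ √(Ka·C₀) = 3.52 × 10^-3 M.
pH = −log(3.52 × 10^-3) = 2.45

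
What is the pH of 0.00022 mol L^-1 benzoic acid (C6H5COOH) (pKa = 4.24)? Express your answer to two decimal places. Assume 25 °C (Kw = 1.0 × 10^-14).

C6H5COOH ⇌ C6H5COO- + H+
Ka = 10^(−4.24) = 5.75 × 10^-5
Let x = [H+] at equilibrium. Ka = x²/(0.00022 − x).
x is not negligible relative to C₀; solve x² + 5.75e-05·x − 1.27e-08 = 0.
x = [−5.75e-05 + √(5.75e-05² + 5.06e-08)]/2 = 8.73 × 10^-5 M
pH = −log(8.73 × 10^-5) = 4.06

pH = 4.06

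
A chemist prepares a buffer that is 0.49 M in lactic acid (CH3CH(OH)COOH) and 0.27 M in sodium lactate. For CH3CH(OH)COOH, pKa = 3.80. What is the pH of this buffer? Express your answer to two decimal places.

pH = pKa + log([A⁻]/[HA]) = 3.80 + log(0.27/0.49)
pH = 3.80 + (-0.259) = 3.54

pH = 3.54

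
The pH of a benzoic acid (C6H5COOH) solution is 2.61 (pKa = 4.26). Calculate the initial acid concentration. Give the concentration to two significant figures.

C₀ = 1.1 × 10^-1 M

[H+] = 10^(-2.61) = 2.45 × 10^-3 M = x
Ka = 10^(−4.26) = 5.50 × 10^-5
Ka = x²/(C₀ − x) ⇒ C₀ = x + x²/Ka
C₀ = 2.45 × 10^-3 + (2.45 × 10^-3)²/(5.50 × 10^-5) = 1.12 × 10^-1 M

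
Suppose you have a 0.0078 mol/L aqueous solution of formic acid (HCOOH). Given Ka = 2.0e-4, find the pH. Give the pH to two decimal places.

HCOOH ⇌ HCOO- + H+
Ka = [H+]²/(0.0078 − [H+]) = 2.0 × 10^-4
The 5% rule fails; solving [H+]² + Ka·[H+] − Ka·C₀ = 0 exactly:
[H+] = (−Ka + √(Ka² + 4·Ka·C₀))/2 = 1.15 × 10^-3 M
pH = −log[H+] = −log(1.15 × 10^-3) = 2.94

pH = 2.94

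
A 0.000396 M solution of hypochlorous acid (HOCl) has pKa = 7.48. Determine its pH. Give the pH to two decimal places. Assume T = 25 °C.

HOCl ⇌ OCl- + H+
Ka = 10^(−7.48) = 3.31 × 10^-8
From the ICE table, Ka = [H+]²/(0.000396 − [H+]) = 3.31 × 10^-8.
Assume [H+] ≪ 0.000396: [H+] ≈ √(3.31 × 10^-8 × 0.000396) = 3.62 × 10^-6 M
pH = −log[H+] = −log(3.62 × 10^-6) = 5.44

pH = 5.44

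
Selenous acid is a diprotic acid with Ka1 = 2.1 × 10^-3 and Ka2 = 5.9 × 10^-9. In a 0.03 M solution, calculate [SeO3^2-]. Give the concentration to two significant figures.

5.9 × 10^-9 M

First ionization gives [H+] ≈ [HSeO3-] = 6.96 × 10^-3 M.
Second step: Ka2 = [H+][SeO3^2-]/[HSeO3-] ≈ [SeO3^2-] (since [H+] ≈ [HSeO3-]).
So [SeO3^2-] ≈ Ka2.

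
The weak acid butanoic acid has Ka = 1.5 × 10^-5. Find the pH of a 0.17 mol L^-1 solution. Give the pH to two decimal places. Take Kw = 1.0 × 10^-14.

CH3(CH2)2COOH ⇌ CH3(CH2)2COO- + H+
From the ICE table, Ka = x²/(0.17 − x) = 1.5 × 10^-5.
Assume x ≪ 0.17: x ≈ √(1.5 × 10^-5 × 0.17) = 1.60 × 10^-3 M
Check: 0.94% ionized — well under 5%, approximation valid.
pH = −log[H+] = −log(1.60 × 10^-3) = 2.80

pH = 2.80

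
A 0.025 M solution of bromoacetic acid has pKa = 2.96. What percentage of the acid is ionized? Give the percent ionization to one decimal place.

18.9%

BrCH2COOH ⇌ BrCH2COO- + H+; let x = [H+] at equilibrium.
Ka = 10^(−2.96) = 1.10 × 10^-3
Ka = x²/(C₀ − x); solving the quadratic gives x = 4.72 × 10^-3 M.
% ionization = x/C₀ × 100% = 4.72 × 10^-3/0.025 × 100% = 18.9%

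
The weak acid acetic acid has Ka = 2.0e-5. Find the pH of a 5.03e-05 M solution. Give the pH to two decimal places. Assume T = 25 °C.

pH = 4.63

CH3COOH ⇌ CH3COO- + H+
From the ICE table, Ka = [H+]²/(5.03e-05 − [H+]) = 2.0 × 10^-5.
The 5% rule fails; solving [H+]² + Ka·[H+] − Ka·C₀ = 0 exactly:
[H+] = (−Ka + √(Ka² + 4·Ka·C₀))/2 = 2.33 × 10^-5 M
pH = −log(2.33 × 10^-5) = 4.63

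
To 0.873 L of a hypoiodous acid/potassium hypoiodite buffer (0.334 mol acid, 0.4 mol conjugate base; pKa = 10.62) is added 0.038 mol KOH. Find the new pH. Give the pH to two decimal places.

pH = 10.79

OH- converts HOI to OI-: HOI → 0.296 mol, OI- → 0.438 mol.
Henderson–Hasselbalch with mole ratio 0.438/0.296: pH = 10.62 + (+0.170)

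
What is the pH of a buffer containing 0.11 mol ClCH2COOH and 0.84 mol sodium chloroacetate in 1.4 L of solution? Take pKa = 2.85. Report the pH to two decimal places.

pH = 3.73

Using pH = pKa + log([base]/[acid]) with [base]/[acid] = 0.84/0.11:
pH = 2.85 + (+0.883) = 3.73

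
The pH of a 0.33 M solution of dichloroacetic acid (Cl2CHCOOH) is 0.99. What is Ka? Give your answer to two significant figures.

Ka = 4.6 × 10^-2

[H+] = 10^(-0.99) = 1.02 × 10^-1 M
At equilibrium [HA] = 0.33 − 1.02 × 10^-1 = 2.28 × 10^-1 M
Ka = [H+][A-]/[HA] = (1.02 × 10^-1)² / 2.28 × 10^-1 = 4.6 × 10^-2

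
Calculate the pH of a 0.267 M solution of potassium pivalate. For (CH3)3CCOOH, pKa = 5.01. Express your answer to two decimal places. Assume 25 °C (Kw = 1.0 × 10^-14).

(CH3)3CCOO- is the conjugate base of the weak acid (CH3)3CCOOH.
Ka = 10^(−5.01) = 9.77 × 10^-6
Kb = Kw/Ka = 1.0×10^-14 / 9.77 × 10^-6 = 1.02 × 10^-9
From the ICE table, Kb = x²/(0.267 − x) = 1.02 × 10^-9.
Since Kb ≪ C₀, x ≈ √(Kb·C₀) = 1.65 × 10^-5 M.
Check: 0.0062% ionized — well under 5%, approximation valid.
pOH = −log(1.65 × 10^-5) = 4.78; pH = 14.00 − 4.78 = 9.22

pH = 9.22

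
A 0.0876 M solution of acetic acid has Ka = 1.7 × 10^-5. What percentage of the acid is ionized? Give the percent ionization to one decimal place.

CH3COOH ⇌ CH3COO- + H+; let x = [H+] at equilibrium.
x ≈ √(Ka·C₀) = √(1.7 × 10^-5 × 0.0876) = 1.22 × 10^-3 M
% ionization = x/C₀ × 100% = 1.22 × 10^-3/0.0876 × 100% = 1.4%

1.4%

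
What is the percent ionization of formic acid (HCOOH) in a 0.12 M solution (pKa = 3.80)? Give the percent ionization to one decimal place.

HCOOH ⇌ HCOO- + H+; let x = [H+] at equilibrium.
Ka = 10^(−3.80) = 1.58 × 10^-4
x ≈ √(Ka·C₀) = √(1.58 × 10^-4 × 0.12) = 4.35 × 10^-3 M
% ionization = x/C₀ × 100% = 4.35 × 10^-3/0.12 × 100% = 3.6%

3.6%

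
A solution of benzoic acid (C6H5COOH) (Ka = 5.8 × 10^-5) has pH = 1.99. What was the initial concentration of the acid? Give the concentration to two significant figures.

[H+] = 10^(-1.99) = 1.02 × 10^-2 M = x
Ka = x²/(C₀ − x) ⇒ C₀ = x + x²/Ka
C₀ = 1.02 × 10^-2 + (1.02 × 10^-2)²/(5.8 × 10^-5) = 1.80 M

C₀ = 1.8 M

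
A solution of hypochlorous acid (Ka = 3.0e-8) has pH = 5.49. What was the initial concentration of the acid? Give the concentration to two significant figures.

[H+] = 10^(-5.49) = 3.24 × 10^-6 M = x
Ka = x²/(C₀ − x) ⇒ C₀ = x + x²/Ka
C₀ = 3.24 × 10^-6 + (3.24 × 10^-6)²/(3.0 × 10^-8) = 3.53 × 10^-4 M

C₀ = 3.5 × 10^-4 M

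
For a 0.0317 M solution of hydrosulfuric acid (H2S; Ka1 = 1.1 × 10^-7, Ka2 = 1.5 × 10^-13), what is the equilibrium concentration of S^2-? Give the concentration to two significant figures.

First ionization gives [H+] ≈ [HS-] = 5.91 × 10^-5 M.
Second step: Ka2 = [H+][S^2-]/[HS-] ≈ [S^2-] (since [H+] ≈ [HS-]).
So [S^2-] ≈ Ka2.

1.5 × 10^-13 M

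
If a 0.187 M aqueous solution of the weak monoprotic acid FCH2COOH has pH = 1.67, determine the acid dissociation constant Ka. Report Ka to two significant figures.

[H+] = 10^(-1.67) = 2.14 × 10^-2 M
At equilibrium [HA] = 0.187 − 2.14 × 10^-2 = 1.66 × 10^-1 M
Ka = [H+][A-]/[HA] = (2.14 × 10^-2)² / 1.66 × 10^-1 = 2.8 × 10^-3

Ka = 2.8 × 10^-3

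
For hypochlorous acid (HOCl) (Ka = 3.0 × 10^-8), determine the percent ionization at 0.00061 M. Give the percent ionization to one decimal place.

HOCl ⇌ OCl- + H+; let x = [H+] at equilibrium.
x ≈ √(Ka·C₀) = √(3.0 × 10^-8 × 0.00061) = 4.28 × 10^-6 M
Fraction ionized = 4.28 × 10^-6 / 0.00061 = 0.0070 → 0.7%

0.7%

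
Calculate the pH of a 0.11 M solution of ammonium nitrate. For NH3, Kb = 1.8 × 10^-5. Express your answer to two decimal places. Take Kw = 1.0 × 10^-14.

NH4+ is the conjugate acid of the weak base NH3.
Ka = Kw/Kb = 1.0×10^-14 / 1.8 × 10^-5 = 5.56 × 10^-10
Let x = [H+] at equilibrium. Ka = x²/(0.11 − x).
Neglecting x in the denominator: x = √(5.56 × 10^-10 × 0.11) = 7.82 × 10^-6 M
pH = −log(7.82 × 10^-6) = 5.11

pH = 5.11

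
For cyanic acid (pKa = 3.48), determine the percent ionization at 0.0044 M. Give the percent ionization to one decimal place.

HOCN ⇌ OCN- + H+; let x = [H+] at equilibrium.
Ka = 10^(−3.48) = 3.31 × 10^-4
Solve x² + 0.000331x − 1.46e-06 = 0 → x = 1.05 × 10^-3 M
% ionization = x/C₀ × 100% = 1.05 × 10^-3/0.0044 × 100% = 23.9%

23.9%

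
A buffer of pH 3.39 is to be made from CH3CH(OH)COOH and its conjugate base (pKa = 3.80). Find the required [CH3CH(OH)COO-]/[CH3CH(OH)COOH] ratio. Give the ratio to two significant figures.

ratio = 0.39

pH = pKa + log(r) ⇒ log(r) = 3.39 − 3.80 = -0.41
r = [CH3CH(OH)COO-]/[CH3CH(OH)COOH] = 10^(-0.41) = 0.389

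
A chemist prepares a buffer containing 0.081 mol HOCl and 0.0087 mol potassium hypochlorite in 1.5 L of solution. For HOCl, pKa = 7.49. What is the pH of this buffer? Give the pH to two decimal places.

Henderson–Hasselbalch: pH = pKa + log([OCl-]/[HOCl]) = 7.49 + log(0.0087/0.081)
pH = 7.49 + (-0.969) = 6.52

pH = 6.52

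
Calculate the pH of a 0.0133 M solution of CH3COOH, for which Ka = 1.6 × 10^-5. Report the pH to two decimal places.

pH = 3.34

CH3COOH ⇌ CH3COO- + H+
Ka = [H+]²/(0.0133 − [H+]) = 1.6 × 10^-5
Neglecting [H+] in the denominator: [H+] = √(1.6 × 10^-5 × 0.0133) = 4.61 × 10^-4 M
pH = −log(4.61 × 10^-4) = 3.34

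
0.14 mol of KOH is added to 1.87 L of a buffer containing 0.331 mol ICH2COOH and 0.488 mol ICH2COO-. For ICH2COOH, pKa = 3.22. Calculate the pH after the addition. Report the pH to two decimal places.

pH = 3.74

OH- converts ICH2COOH to ICH2COO-: ICH2COOH → 0.191 mol, ICH2COO- → 0.628 mol.
pH = pKa + log([A⁻]/[HA]) = 3.22 + log(0.628/0.191) = 3.22 +0.517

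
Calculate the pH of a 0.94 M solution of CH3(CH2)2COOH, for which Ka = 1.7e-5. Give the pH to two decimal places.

CH3(CH2)2COOH ⇌ CH3(CH2)2COO- + H+
From the ICE table, Ka = [H+]²/(0.94 − [H+]) = 1.7 × 10^-5.
Assume [H+] ≪ 0.94: [H+] ≈ √(1.7 × 10^-5 × 0.94) = 4.00 × 10^-3 M
pH = −log[H+] = −log(4.00 × 10^-3) = 2.40

pH = 2.40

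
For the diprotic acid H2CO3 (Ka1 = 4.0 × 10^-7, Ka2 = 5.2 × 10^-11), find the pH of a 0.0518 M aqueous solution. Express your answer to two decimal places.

Since Ka1 ≫ Ka2, the first ionization dominates [H+].
Ka1 = x²/(0.0518 − x) = 4.0 × 10^-7
x ≈ √(4.0 × 10^-7 × 0.0518) = 1.44 × 10^-4 M
pH = −log(1.44 × 10^-4) = 3.84

pH = 3.84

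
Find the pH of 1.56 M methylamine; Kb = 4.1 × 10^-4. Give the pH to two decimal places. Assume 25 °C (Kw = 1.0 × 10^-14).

CH3NH2 + H2O ⇌ CH3NH3+ + OH-
From the ICE table, Kb = x²/(1.56 − x) = 4.1 × 10^-4.
Assume x ≪ 1.56: x ≈ √(4.1 × 10^-4 × 1.56) = 2.53 × 10^-2 M
pOH = −log(2.53 × 10^-2) = 1.60; pH = 14.00 − 1.60 = 12.40

pH = 12.40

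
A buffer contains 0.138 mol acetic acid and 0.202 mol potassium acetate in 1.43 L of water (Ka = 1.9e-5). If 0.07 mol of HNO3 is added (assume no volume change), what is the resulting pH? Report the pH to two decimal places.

After neutralization: n(CH3COOH) = 0.208 mol, n(CH3COO-) = 0.132 mol.
pKa = −log(1.9 × 10^-5) = 4.721
pH = pKa + log([A⁻]/[HA]) = 4.721 + log(0.132/0.208) = 4.721 -0.197

pH = 4.52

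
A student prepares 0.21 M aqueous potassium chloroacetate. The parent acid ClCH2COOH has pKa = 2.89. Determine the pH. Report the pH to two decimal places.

pH = 8.11

ClCH2COO- is the conjugate base of the weak acid ClCH2COOH.
Ka = 10^(−2.89) = 1.29 × 10^-3
Kb = Kw/Ka = 1.0×10^-14 / 1.29 × 10^-3 = 7.75 × 10^-12
Let x = [OH-] at equilibrium. Kb = x²/(0.21 − x).
Assume x ≪ 0.21: x ≈ √(7.75 × 10^-12 × 0.21) = 1.28 × 10^-6 M
(x/C₀ = 0.00061% < 5%, so the approximation holds.)
pOH = −log(1.28 × 10^-6) = 5.89; pH = 14.00 − 5.89 = 8.11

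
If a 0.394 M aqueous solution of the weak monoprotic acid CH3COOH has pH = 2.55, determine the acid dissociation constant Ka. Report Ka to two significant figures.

Ka = 2.0 × 10^-5

[H+] = 10^(-2.55) = 2.82 × 10^-3 M
At equilibrium [HA] = 0.394 − 2.82 × 10^-3 = 3.91 × 10^-1 M
Ka = [H+][A-]/[HA] = (2.82 × 10^-3)² / 3.91 × 10^-1 = 2.0 × 10^-5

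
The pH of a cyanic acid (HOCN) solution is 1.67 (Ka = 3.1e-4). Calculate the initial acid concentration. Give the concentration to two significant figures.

[H+] = 10^(-1.67) = 2.14 × 10^-2 M = x
Ka = x²/(C₀ − x) ⇒ C₀ = x + x²/Ka
C₀ = 2.14 × 10^-2 + (2.14 × 10^-2)²/(3.1 × 10^-4) = 1.50 M

C₀ = 1.5 M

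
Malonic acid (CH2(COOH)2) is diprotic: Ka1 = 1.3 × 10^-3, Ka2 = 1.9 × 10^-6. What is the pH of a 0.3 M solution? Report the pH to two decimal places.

Since Ka1 ≫ Ka2, the first ionization dominates [H+].
Ka1 = x²/(0.3 − x) = 1.3 × 10^-3
Solving the quadratic: x = (−Ka1 + √(Ka1² + 4·Ka1·C₀))/2 = 1.91 × 10^-2 M
pH = −log(1.91 × 10^-2) = 1.72

pH = 1.72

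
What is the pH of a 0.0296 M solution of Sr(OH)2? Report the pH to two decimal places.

Sr(OH)2 is a strong base (each formula unit releases 2 OH-); [OH-] = 0.0592 M.
pOH = -log(0.0592) = 1.23
pH = 14.00 - 1.23 = 12.77

pH = 12.77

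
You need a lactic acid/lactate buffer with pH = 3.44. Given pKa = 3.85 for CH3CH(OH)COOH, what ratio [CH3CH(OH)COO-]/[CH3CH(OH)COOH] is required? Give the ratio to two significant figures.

ratio = 0.39

pH = pKa + log(r) ⇒ log(r) = 3.44 − 3.85 = -0.41
r = [CH3CH(OH)COO-]/[CH3CH(OH)COOH] = 10^(-0.41) = 0.389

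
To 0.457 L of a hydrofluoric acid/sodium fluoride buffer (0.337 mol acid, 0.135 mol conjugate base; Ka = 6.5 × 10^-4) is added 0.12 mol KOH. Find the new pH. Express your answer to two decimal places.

OH- converts HF to F-: HF → 0.217 mol, F- → 0.255 mol.
pKa = −log(6.5 × 10^-4) = 3.187
Henderson–Hasselbalch with mole ratio 0.255/0.217: pH = 3.187 + (+0.070)

pH = 3.26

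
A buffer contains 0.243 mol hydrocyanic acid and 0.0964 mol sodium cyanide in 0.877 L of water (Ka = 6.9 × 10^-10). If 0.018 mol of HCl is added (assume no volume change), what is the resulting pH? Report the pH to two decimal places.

Added H+ converts CN- to HCN: HCN → 0.261 mol, CN- → 0.0784 mol.
pKa = −log(6.9 × 10^-10) = 9.161
pH = pKa + log([A⁻]/[HA]) = 9.161 + log(0.0784/0.261) = 9.161 -0.522

pH = 8.64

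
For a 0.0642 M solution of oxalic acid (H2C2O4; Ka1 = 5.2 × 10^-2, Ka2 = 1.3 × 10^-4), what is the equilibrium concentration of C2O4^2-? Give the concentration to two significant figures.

First ionization gives [H+] ≈ [HC2O4-] = 3.74 × 10^-2 M.
Second step: Ka2 = [H+][C2O4^2-]/[HC2O4-] ≈ [C2O4^2-] (since [H+] ≈ [HC2O4-]).
So [C2O4^2-] ≈ Ka2.

1.3 × 10^-4 M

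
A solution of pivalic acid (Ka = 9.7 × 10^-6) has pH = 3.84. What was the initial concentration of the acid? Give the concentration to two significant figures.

C₀ = 2.3 × 10^-3 M

[H+] = 10^(-3.84) = 1.45 × 10^-4 M = x
Ka = x²/(C₀ − x) ⇒ C₀ = x + x²/Ka
C₀ = 1.45 × 10^-4 + (1.45 × 10^-4)²/(9.7 × 10^-6) = 2.31 × 10^-3 M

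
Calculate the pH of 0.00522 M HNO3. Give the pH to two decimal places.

HNO3 is a strong acid and dissociates completely, so [H+] = 0.00522 M.
pH = -log(0.00522) = 2.28

pH = 2.28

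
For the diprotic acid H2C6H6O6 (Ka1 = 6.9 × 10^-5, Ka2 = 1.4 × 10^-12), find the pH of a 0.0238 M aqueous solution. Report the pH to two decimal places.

Since Ka1 ≫ Ka2, the first ionization dominates [H+].
Ka1 = x²/(0.0238 − x) = 6.9 × 10^-5
Solving the quadratic: x = (−Ka1 + √(Ka1² + 4·Ka1·C₀))/2 = 1.25 × 10^-3 M
pH = −log(1.25 × 10^-3) = 2.90

pH = 2.90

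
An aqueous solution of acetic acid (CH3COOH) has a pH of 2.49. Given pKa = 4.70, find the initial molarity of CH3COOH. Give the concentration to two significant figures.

[H+] = 10^(-2.49) = 3.24 × 10^-3 M = x
Ka = 10^(−4.70) = 2.00 × 10^-5
Ka = x²/(C₀ − x) ⇒ C₀ = x + x²/Ka
C₀ = 3.24 × 10^-3 + (3.24 × 10^-3)²/(2.00 × 10^-5) = 5.28 × 10^-1 M

C₀ = 5.3 × 10^-1 M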